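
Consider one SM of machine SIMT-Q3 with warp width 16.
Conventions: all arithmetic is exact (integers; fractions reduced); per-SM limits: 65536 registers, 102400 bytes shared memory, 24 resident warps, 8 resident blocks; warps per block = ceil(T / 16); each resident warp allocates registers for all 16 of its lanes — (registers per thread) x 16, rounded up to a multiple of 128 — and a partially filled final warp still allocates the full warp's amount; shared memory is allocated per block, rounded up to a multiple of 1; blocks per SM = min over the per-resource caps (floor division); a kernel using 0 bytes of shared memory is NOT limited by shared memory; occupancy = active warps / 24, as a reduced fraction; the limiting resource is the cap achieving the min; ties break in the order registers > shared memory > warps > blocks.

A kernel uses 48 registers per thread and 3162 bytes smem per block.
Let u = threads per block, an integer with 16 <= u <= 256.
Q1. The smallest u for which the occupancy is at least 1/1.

Answer: u = 33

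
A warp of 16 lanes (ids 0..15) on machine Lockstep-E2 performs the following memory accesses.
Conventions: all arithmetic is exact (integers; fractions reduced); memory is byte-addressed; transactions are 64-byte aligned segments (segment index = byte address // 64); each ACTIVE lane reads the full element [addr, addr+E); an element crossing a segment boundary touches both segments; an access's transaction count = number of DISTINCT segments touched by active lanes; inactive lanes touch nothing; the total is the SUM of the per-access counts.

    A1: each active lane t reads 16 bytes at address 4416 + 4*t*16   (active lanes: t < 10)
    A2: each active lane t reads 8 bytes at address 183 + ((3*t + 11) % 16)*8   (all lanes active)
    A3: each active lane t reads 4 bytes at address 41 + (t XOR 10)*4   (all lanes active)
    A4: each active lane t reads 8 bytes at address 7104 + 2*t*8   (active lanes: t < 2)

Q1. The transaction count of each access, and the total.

A1: 10 transactions
A2: 3 transactions
A3: 2 transactions
A4: 1 transaction

Answer: 10,3,2,1; total 16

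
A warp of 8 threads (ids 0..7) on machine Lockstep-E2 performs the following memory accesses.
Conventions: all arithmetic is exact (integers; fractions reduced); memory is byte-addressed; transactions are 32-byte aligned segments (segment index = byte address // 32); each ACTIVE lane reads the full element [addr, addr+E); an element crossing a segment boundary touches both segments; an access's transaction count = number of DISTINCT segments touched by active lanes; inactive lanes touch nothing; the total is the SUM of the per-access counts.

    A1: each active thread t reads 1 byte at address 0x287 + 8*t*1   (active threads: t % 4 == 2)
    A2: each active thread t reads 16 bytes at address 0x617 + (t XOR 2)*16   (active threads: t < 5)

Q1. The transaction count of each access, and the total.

A1: 2 transactions
A2: 5 transactions

Answer: 2,5; total 7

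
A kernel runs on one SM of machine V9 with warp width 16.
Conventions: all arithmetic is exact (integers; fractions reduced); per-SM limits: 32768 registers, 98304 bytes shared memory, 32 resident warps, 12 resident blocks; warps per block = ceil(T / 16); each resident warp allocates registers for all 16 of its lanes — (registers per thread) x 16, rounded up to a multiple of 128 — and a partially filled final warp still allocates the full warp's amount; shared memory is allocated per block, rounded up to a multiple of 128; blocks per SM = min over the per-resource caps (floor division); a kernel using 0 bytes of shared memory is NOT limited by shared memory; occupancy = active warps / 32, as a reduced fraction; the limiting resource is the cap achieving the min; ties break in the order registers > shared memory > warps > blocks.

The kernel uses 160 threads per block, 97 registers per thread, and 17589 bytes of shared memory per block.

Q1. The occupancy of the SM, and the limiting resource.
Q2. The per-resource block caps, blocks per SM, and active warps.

Answer: occupancy 5/16, limited by registers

registers: 1 block
shared memory: 5 blocks
warps: 3 blocks
blocks: 12 blocks

Answer: 1 block, 10 active warps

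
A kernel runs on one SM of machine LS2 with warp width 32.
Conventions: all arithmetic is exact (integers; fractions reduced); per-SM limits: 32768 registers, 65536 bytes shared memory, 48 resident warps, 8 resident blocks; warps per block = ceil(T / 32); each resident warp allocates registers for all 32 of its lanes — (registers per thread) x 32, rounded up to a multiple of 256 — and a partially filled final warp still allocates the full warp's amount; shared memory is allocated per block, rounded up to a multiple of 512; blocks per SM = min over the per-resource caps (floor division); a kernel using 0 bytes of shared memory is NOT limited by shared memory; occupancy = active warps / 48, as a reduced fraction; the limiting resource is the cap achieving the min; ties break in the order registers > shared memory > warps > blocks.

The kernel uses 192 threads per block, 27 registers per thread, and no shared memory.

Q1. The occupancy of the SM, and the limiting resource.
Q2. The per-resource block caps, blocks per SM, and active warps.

Answer: occupancy 5/8, limited by registers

registers: 5 blocks
shared memory: no limit (kernel uses none)
warps: 8 blocks
blocks: 8 blocks

Answer: 5 blocks, 30 active warps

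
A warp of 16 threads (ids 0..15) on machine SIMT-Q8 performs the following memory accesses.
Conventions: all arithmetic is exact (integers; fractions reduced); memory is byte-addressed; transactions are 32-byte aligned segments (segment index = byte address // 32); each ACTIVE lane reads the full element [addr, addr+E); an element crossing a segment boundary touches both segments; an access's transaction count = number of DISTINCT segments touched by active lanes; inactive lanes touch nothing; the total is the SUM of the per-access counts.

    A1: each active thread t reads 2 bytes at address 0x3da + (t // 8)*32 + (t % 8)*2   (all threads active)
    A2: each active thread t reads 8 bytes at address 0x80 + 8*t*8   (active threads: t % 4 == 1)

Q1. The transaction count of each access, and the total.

A1: 3 transactions
A2: 4 transactions

Answer: 3,4; total 7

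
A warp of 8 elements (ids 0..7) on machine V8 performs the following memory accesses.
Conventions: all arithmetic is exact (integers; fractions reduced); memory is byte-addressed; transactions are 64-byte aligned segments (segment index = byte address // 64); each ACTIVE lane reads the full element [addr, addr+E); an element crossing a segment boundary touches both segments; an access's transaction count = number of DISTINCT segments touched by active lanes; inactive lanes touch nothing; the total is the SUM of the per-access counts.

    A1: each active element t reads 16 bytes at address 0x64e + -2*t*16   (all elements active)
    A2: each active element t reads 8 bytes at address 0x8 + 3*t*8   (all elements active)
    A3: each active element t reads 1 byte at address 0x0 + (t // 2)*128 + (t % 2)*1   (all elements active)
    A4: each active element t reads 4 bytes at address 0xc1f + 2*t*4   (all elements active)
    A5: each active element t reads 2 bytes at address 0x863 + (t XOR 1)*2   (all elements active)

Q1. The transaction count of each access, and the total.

A1: 5 transactions
A2: 3 transactions
A3: 4 transactions
A4: 2 transactions
A5: 1 transaction

Answer: 5,3,4,2,1; total 15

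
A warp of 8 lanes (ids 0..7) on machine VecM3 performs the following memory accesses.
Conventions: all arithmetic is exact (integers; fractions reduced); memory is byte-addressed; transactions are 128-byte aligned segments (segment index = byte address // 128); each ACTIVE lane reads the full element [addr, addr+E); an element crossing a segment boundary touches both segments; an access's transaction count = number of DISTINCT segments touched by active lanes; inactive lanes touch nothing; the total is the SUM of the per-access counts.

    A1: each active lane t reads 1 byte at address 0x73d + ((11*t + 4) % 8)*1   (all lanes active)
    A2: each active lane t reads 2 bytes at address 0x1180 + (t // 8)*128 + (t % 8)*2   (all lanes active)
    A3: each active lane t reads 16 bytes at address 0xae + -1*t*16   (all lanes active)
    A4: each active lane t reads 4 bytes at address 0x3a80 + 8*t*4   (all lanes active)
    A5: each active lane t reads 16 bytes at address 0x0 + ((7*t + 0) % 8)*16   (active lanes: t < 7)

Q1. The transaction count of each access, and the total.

A1: 1 transaction
A2: 1 transaction
A3: 2 transactions
A4: 2 transactions
A5: 1 transaction

Answer: 1,1,2,2,1; total 7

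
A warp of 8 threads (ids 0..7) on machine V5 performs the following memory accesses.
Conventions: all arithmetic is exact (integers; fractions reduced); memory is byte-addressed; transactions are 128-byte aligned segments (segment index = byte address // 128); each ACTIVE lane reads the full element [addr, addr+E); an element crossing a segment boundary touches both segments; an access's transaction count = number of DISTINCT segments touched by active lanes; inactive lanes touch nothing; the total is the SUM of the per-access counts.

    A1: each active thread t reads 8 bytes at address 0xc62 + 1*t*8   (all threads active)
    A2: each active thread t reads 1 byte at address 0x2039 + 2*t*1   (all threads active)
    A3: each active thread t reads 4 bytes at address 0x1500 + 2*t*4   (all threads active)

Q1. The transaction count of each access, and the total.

A1: 2 transactions
A2: 1 transaction
A3: 1 transaction

Answer: 2,1,1; total 4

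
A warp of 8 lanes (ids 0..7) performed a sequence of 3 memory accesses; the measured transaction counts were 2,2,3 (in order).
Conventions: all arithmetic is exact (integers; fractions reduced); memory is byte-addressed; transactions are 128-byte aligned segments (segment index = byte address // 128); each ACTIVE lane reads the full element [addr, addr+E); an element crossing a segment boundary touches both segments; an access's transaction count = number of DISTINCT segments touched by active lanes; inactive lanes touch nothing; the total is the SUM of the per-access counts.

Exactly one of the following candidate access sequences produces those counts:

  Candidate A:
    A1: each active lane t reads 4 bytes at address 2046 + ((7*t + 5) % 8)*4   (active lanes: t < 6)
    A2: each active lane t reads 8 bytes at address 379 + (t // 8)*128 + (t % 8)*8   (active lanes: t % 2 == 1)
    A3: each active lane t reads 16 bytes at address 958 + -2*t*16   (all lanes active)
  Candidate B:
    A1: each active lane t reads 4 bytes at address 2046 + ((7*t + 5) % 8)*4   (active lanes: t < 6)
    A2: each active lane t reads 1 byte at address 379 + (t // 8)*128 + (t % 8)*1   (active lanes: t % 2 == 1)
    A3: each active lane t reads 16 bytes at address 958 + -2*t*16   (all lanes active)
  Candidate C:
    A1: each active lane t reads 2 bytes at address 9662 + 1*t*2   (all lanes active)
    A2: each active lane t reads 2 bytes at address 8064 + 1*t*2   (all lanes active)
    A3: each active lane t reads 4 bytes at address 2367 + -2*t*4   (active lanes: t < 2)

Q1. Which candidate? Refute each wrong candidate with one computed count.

A: A2 gives 1 transaction, not 2
C: A1 gives 1 transaction, not 2
B: all counts match (2,2,3)

Answer: B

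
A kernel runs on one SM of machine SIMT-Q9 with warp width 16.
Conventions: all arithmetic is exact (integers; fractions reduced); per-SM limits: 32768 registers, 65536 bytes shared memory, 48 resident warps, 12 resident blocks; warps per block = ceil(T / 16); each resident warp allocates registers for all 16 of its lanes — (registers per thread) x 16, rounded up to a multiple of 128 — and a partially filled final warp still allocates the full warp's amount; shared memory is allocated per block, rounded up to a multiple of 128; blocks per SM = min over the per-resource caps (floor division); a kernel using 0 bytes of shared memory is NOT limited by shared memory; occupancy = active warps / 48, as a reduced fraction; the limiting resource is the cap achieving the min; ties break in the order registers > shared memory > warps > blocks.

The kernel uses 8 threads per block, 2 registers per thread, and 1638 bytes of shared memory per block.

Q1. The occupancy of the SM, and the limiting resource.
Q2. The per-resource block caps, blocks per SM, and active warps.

Answer: occupancy 1/4, limited by blocks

registers: 256 blocks
shared memory: 39 blocks
warps: 48 blocks
blocks: 12 blocks

Answer: 12 blocks, 12 active warps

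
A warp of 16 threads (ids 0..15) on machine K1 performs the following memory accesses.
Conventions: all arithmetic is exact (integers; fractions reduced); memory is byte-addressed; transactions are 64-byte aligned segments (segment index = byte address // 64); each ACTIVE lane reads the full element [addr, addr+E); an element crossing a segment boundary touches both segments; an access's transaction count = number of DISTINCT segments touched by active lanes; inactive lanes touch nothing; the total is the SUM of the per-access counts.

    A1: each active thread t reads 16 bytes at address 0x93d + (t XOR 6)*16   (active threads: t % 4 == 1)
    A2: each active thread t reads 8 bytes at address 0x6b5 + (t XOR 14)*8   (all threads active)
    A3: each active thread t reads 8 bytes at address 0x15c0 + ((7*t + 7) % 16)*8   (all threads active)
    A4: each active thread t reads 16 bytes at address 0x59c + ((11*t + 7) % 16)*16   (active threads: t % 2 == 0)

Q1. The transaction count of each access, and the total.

A1: 4 transactions
A2: 3 transactions
A3: 2 transactions
A4: 5 transactions

Answer: 4,3,2,5; total 14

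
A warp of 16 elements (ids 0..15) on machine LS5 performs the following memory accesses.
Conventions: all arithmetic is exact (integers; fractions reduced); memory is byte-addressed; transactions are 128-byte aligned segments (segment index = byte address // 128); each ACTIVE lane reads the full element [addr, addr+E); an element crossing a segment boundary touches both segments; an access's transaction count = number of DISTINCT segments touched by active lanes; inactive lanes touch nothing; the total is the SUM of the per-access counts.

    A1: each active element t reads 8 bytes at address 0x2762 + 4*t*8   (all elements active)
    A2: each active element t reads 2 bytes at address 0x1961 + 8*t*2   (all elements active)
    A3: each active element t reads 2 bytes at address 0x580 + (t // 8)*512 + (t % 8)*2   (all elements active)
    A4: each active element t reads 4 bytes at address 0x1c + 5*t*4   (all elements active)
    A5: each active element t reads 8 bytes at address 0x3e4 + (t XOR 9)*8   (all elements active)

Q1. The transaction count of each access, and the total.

A1: 5 transactions
A2: 3 transactions
A3: 2 transactions
A4: 3 transactions
A5: 2 transactions

Answer: 5,3,2,3,2; total 15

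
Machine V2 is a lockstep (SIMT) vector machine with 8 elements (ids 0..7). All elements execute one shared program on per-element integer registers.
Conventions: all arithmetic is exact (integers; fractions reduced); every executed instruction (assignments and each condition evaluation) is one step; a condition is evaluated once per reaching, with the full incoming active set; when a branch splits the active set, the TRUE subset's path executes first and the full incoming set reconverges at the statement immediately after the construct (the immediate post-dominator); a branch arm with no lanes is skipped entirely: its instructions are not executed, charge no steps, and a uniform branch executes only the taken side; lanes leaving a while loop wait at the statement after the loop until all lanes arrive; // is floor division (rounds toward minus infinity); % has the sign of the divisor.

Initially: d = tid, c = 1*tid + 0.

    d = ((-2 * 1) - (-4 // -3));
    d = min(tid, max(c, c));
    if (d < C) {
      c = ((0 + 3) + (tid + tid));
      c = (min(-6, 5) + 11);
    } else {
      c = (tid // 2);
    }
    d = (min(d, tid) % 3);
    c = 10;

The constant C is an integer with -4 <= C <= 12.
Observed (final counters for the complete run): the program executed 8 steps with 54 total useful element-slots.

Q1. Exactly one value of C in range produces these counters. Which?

Answer: C = 6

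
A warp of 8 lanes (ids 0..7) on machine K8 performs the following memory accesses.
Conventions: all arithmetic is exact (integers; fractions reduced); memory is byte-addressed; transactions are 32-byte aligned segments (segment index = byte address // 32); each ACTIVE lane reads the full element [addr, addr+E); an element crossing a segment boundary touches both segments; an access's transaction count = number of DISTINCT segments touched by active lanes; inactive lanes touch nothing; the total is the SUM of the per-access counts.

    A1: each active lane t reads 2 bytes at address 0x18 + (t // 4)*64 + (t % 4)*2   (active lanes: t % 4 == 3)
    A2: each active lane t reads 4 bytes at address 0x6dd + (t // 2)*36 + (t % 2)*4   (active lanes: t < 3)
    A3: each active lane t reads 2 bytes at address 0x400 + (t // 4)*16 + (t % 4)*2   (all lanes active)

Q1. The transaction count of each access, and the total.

A1: 2 transactions
A2: 3 transactions
A3: 1 transaction

Answer: 2,3,1; total 6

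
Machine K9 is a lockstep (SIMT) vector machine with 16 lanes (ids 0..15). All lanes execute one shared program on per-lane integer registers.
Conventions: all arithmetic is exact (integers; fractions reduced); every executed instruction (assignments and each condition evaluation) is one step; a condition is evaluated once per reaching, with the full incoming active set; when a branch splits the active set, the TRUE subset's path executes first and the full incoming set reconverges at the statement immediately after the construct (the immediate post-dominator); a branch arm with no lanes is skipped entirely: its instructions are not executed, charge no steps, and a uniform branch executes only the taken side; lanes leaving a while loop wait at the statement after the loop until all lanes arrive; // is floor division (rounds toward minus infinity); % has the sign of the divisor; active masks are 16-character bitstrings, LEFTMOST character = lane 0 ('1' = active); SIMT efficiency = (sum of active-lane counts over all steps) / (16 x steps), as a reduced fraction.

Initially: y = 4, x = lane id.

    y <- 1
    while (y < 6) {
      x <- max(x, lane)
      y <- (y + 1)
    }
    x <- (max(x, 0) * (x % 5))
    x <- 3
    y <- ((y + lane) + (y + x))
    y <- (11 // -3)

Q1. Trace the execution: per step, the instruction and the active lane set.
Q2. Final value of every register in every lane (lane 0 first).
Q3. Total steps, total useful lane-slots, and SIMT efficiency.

step 0: y <- 1                       1111111111111111
step 1: eval (y < 6)                 1111111111111111
step 2: x <- max(x, lane)            1111111111111111
step 3: y <- (y + 1)                 1111111111111111
step 4: eval (y < 6)                 1111111111111111
step 5: x <- max(x, lane)            1111111111111111
step 6: y <- (y + 1)                 1111111111111111
step 7: eval (y < 6)                 1111111111111111
step 8: x <- max(x, lane)            1111111111111111
step 9: y <- (y + 1)                 1111111111111111
step 10: eval (y < 6)                 1111111111111111
step 11: x <- max(x, lane)            1111111111111111
step 12: y <- (y + 1)                 1111111111111111
step 13: eval (y < 6)                 1111111111111111
step 14: x <- max(x, lane)            1111111111111111
step 15: y <- (y + 1)                 1111111111111111
step 16: eval (y < 6)                 1111111111111111
step 17: x <- (max(x, 0) * (x % 5))   1111111111111111
step 18: x <- 3                       1111111111111111
step 19: y <- ((y + lane) + (y + x))  1111111111111111
step 20: y <- (11 // -3)              1111111111111111

Answer: 21 steps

y: -4,-4,-4,-4,-4,-4,-4,-4,-4,-4,-4,-4,-4,-4,-4,-4
x: 3,3,3,3,3,3,3,3,3,3,3,3,3,3,3,3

steps = 21; useful = 336; efficiency = 336/336 = 1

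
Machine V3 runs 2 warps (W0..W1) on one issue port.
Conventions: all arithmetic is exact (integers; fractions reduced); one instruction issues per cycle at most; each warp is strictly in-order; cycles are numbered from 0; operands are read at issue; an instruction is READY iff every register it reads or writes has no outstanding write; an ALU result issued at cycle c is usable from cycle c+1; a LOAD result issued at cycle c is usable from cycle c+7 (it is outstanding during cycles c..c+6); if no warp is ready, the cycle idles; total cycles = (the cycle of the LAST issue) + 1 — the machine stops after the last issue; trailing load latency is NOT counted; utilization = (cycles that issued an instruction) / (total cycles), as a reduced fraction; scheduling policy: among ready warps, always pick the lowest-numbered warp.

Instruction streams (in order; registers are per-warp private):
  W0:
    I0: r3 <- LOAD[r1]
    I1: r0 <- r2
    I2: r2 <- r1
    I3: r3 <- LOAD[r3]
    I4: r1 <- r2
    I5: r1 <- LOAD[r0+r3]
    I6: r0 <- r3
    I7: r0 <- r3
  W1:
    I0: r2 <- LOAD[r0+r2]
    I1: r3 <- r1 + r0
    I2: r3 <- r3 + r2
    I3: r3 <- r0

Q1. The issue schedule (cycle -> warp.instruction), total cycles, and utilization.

cycle 0: W0.I0
cycle 1: W0.I1
cycle 2: W0.I2
cycle 3: W1.I0
cycle 4: W1.I1
cycle 5: idle
cycle 6: idle
cycle 7: W0.I3
cycle 8: W0.I4
cycle 9: idle
cycle 10: W1.I2
cycle 11: W1.I3
cycle 12: idle
cycle 13: idle
cycle 14: W0.I5
cycle 15: W0.I6
cycle 16: W0.I7

Answer: 17 cycles, utilization 12/17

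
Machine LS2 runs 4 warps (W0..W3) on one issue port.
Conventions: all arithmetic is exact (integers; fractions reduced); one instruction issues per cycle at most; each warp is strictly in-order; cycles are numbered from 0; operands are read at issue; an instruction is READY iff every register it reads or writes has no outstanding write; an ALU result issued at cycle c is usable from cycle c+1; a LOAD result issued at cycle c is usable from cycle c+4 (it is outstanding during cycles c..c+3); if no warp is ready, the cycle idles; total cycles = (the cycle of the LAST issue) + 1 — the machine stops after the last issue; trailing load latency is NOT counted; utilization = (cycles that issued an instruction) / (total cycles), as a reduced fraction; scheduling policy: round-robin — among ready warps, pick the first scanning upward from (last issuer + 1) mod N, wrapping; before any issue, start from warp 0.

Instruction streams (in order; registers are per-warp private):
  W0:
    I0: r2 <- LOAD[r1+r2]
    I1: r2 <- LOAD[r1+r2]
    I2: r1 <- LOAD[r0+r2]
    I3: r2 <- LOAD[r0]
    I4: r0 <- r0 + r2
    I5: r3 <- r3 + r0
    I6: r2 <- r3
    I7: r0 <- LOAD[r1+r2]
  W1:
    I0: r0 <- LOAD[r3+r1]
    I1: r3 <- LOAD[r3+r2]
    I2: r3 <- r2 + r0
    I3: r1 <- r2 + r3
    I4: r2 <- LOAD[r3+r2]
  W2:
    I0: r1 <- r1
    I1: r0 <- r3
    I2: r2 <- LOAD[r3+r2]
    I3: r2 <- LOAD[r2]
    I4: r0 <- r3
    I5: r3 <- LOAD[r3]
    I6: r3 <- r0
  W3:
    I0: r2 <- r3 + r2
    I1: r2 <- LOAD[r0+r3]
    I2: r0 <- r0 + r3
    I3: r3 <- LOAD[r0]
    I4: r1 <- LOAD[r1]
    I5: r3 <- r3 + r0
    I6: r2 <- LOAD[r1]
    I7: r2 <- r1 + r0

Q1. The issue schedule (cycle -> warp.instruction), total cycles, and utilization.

cycle 0: W0.I0
cycle 1: W1.I0
cycle 2: W2.I0
cycle 3: W3.I0
cycle 4: W0.I1
cycle 5: W1.I1
cycle 6: W2.I1
cycle 7: W3.I1
cycle 8: W0.I2
cycle 9: W1.I2
cycle 10: W2.I2
cycle 11: W3.I2
cycle 12: W0.I3
cycle 13: W1.I3
cycle 14: W2.I3
cycle 15: W3.I3
cycle 16: W0.I4
cycle 17: W1.I4
cycle 18: W2.I4
cycle 19: W3.I4
cycle 20: W0.I5
cycle 21: W2.I5
cycle 22: W3.I5
cycle 23: W0.I6
cycle 24: W3.I6
cycle 25: W0.I7
cycle 26: W2.I6
cycle 27: idle
cycle 28: W3.I7

Answer: 29 cycles, utilization 28/29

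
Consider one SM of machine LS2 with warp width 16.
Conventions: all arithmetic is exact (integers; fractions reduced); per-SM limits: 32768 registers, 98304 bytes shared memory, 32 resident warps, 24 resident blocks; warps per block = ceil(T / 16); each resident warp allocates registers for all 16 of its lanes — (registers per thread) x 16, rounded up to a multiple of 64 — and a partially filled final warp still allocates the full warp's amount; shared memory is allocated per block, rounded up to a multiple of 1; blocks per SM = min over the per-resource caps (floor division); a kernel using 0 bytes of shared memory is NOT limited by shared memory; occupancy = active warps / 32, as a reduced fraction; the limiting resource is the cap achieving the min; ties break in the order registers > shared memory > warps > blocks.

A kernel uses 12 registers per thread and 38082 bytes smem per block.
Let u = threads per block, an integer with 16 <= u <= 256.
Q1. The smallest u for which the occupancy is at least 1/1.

Answer: u = 241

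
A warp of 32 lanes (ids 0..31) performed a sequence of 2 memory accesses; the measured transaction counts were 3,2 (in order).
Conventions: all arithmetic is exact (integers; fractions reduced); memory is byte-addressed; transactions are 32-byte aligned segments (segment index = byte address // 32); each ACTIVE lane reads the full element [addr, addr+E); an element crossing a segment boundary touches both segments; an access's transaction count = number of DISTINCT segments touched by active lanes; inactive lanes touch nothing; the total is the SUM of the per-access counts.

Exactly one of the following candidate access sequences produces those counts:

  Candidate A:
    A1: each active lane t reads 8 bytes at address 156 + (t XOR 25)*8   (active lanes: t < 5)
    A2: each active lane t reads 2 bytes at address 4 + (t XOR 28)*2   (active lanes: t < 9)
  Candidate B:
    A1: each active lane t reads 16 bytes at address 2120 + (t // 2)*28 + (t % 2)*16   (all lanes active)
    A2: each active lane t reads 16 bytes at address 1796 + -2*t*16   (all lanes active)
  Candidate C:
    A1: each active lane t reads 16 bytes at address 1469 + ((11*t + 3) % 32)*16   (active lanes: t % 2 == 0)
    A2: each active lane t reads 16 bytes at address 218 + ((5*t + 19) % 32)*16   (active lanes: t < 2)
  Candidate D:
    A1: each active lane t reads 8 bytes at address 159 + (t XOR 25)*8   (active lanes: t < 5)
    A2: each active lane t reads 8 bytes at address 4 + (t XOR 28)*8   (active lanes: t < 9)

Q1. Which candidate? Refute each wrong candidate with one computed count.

B: A1 gives 15 transactions, not 3
C: A1 gives 16 transactions, not 3
D: A2 gives 4 transactions, not 2
A: all counts match (3,2)

Answer: A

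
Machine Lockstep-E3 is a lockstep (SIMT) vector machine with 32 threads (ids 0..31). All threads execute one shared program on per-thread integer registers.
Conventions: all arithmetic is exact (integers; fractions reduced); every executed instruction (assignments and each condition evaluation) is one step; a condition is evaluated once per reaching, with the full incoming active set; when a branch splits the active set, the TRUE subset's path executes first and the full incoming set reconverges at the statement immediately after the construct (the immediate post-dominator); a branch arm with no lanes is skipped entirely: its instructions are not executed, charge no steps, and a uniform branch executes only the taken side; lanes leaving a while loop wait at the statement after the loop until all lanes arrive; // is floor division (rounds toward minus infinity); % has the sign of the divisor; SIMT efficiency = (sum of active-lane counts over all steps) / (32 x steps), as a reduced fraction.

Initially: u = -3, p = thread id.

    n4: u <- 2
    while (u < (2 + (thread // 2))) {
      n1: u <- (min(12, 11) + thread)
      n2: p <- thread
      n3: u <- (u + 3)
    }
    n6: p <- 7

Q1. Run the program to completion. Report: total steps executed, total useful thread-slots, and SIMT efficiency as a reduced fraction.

Answer: 7 steps, 216 useful, 27/28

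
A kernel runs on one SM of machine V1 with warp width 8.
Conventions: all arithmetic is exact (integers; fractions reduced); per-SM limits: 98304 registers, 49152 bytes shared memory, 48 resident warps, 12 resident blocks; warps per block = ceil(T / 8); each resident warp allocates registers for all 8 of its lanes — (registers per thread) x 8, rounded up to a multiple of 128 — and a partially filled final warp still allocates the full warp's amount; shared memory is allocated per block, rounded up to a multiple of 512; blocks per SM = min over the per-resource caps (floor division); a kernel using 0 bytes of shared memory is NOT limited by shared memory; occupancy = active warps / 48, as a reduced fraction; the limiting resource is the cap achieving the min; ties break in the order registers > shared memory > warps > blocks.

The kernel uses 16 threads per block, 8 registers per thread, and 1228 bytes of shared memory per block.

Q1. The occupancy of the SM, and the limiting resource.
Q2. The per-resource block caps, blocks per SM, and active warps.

Answer: occupancy 1/2, limited by blocks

registers: 384 blocks
shared memory: 32 blocks
warps: 24 blocks
blocks: 12 blocks

Answer: 12 blocks, 24 active warps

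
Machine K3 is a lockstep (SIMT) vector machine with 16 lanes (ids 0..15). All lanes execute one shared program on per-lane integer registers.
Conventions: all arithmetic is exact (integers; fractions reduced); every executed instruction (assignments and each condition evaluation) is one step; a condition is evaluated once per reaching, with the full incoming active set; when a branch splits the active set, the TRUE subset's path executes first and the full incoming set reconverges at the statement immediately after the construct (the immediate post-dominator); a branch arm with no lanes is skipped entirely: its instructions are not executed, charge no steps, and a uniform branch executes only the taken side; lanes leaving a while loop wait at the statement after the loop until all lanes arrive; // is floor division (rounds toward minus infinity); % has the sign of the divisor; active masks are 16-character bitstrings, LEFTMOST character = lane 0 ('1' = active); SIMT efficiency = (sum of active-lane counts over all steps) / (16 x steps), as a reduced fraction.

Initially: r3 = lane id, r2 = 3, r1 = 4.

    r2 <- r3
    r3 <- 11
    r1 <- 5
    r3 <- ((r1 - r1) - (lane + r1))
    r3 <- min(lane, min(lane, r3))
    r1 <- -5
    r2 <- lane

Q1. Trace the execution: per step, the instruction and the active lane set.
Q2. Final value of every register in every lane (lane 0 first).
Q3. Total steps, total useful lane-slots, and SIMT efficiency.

step 0: r2 <- r3                     1111111111111111
step 1: r3 <- 11                     1111111111111111
step 2: r1 <- 5                      1111111111111111
step 3: r3 <- ((r1 - r1) - (lane + r1)) 1111111111111111
step 4: r3 <- min(lane, min(lane, r3)) 1111111111111111
step 5: r1 <- -5                     1111111111111111
step 6: r2 <- lane                   1111111111111111

Answer: 7 steps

r3: -5,-6,-7,-8,-9,-10,-11,-12,-13,-14,-15,-16,-17,-18,-19,-20
r2: 0,1,2,3,4,5,6,7,8,9,10,11,12,13,14,15
r1: -5,-5,-5,-5,-5,-5,-5,-5,-5,-5,-5,-5,-5,-5,-5,-5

steps = 7; useful = 112; efficiency = 112/112 = 1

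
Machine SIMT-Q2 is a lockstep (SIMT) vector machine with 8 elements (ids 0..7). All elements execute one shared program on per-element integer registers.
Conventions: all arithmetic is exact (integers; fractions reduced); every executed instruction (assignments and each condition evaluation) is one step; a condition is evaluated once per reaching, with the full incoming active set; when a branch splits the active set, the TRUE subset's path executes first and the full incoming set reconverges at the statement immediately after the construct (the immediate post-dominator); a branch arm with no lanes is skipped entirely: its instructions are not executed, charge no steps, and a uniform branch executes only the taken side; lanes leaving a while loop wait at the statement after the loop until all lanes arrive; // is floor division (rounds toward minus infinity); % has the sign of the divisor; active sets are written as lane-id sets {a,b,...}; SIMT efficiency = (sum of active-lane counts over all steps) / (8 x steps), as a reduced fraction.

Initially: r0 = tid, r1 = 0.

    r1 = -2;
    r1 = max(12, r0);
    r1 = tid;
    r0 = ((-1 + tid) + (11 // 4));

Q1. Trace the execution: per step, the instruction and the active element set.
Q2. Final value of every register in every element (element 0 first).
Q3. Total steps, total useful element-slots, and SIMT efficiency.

step 0: r1 <- -2                     {0,1,2,3,4,5,6,7}
step 1: r1 <- max(12, r0)            {0,1,2,3,4,5,6,7}
step 2: r1 <- tid                    {0,1,2,3,4,5,6,7}
step 3: r0 <- ((-1 + tid) + (11 // 4)) {0,1,2,3,4,5,6,7}

Answer: 4 steps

r0: 1,2,3,4,5,6,7,8
r1: 0,1,2,3,4,5,6,7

steps = 4; useful = 32; efficiency = 32/32 = 1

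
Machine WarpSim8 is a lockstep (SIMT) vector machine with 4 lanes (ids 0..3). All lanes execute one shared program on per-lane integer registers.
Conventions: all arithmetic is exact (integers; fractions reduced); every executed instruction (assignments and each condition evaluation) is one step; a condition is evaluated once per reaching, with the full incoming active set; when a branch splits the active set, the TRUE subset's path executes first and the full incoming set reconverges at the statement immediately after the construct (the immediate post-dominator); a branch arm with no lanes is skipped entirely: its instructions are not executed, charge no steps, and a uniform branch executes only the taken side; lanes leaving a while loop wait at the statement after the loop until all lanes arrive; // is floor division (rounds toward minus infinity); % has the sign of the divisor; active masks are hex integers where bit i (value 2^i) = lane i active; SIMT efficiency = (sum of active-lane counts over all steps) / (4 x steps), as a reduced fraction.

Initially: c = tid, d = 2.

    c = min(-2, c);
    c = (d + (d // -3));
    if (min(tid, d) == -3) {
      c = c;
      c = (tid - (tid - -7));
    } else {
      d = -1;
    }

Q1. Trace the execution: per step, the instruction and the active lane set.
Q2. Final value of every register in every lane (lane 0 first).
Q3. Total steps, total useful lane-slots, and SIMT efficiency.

step 0: c <- min(-2, c)              0xf
step 1: c <- (d + (d // -3))         0xf
step 2: eval (min(tid, d) == -3)     0xf
step 3: d <- -1                      0xf

Answer: 4 steps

c: 1,1,1,1
d: -1,-1,-1,-1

steps = 4; useful = 16; efficiency = 16/16 = 1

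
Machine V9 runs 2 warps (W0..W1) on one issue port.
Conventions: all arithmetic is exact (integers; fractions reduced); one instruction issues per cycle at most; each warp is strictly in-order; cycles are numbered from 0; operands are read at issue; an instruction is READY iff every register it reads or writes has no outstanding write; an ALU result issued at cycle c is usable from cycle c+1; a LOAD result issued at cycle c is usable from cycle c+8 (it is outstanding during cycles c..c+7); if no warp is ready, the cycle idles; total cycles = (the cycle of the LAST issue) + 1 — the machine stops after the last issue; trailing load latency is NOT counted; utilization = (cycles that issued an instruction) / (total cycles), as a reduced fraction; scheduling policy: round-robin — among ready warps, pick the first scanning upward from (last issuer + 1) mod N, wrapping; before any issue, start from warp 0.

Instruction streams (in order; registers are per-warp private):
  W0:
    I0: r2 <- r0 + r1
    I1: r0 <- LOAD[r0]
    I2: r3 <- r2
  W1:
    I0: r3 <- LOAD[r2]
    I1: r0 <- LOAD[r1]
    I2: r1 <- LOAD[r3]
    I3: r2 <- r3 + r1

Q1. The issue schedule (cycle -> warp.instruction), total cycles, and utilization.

cycle 0: W0.I0
cycle 1: W1.I0
cycle 2: W0.I1
cycle 3: W1.I1
cycle 4: W0.I2
cycle 5: idle
cycle 6: idle
cycle 7: idle
cycle 8: idle
cycle 9: W1.I2
cycle 10: idle
cycle 11: idle
cycle 12: idle
cycle 13: idle
cycle 14: idle
cycle 15: idle
cycle 16: idle
cycle 17: W1.I3

Answer: 18 cycles, utilization 7/18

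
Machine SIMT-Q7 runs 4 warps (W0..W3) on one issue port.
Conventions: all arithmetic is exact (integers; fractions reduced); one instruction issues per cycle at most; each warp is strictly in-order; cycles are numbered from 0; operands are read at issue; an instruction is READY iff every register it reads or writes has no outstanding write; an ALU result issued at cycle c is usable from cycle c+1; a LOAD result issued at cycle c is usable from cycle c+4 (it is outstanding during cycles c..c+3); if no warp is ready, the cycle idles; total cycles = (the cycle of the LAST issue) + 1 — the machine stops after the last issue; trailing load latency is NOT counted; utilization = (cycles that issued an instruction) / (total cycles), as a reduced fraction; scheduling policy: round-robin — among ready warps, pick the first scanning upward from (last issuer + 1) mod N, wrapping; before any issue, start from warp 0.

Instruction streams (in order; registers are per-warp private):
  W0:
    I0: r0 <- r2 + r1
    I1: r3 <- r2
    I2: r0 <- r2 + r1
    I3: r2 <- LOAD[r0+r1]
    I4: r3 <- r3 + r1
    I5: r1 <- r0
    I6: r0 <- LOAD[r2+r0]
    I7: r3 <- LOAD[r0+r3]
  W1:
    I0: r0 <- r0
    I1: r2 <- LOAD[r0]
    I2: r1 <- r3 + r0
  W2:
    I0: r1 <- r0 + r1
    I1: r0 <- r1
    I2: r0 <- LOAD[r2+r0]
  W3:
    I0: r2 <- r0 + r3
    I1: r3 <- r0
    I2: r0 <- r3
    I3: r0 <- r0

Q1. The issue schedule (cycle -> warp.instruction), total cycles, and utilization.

cycle 0: W0.I0
cycle 1: W1.I0
cycle 2: W2.I0
cycle 3: W3.I0
cycle 4: W0.I1
cycle 5: W1.I1
cycle 6: W2.I1
cycle 7: W3.I1
cycle 8: W0.I2
cycle 9: W1.I2
cycle 10: W2.I2
cycle 11: W3.I2
cycle 12: W0.I3
cycle 13: W3.I3
cycle 14: W0.I4
cycle 15: W0.I5
cycle 16: W0.I6
cycle 17: idle
cycle 18: idle
cycle 19: idle
cycle 20: W0.I7

Answer: 21 cycles, utilization 6/7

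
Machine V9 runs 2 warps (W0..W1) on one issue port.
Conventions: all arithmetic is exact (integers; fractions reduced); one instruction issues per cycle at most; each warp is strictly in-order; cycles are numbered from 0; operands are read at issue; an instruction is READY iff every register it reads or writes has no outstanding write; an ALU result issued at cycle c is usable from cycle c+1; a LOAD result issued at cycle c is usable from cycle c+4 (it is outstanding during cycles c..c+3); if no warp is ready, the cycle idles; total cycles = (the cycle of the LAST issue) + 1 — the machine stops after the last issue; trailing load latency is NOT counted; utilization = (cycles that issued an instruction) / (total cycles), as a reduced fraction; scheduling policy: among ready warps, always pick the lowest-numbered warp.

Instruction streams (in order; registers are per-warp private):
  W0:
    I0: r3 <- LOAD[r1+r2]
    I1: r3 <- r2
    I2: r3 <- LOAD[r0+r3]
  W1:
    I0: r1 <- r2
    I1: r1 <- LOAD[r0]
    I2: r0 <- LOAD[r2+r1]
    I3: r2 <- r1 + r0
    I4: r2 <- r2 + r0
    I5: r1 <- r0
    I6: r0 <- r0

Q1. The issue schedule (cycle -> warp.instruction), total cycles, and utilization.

cycle 0: W0.I0
cycle 1: W1.I0
cycle 2: W1.I1
cycle 3: idle
cycle 4: W0.I1
cycle 5: W0.I2
cycle 6: W1.I2
cycle 7: idle
cycle 8: idle
cycle 9: idle
cycle 10: W1.I3
cycle 11: W1.I4
cycle 12: W1.I5
cycle 13: W1.I6

Answer: 14 cycles, utilization 5/7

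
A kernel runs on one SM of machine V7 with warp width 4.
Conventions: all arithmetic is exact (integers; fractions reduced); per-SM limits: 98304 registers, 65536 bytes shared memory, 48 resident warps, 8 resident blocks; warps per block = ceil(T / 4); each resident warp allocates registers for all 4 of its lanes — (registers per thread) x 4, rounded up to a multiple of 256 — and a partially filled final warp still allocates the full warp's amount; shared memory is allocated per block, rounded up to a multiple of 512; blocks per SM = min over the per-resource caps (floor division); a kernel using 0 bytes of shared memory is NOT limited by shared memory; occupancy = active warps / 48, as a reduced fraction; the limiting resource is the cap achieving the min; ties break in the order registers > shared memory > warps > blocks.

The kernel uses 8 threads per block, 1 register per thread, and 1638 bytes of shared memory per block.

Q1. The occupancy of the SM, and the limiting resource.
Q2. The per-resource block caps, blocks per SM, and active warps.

Answer: occupancy 1/3, limited by blocks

registers: 192 blocks
shared memory: 32 blocks
warps: 24 blocks
blocks: 8 blocks

Answer: 8 blocks, 16 active warps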